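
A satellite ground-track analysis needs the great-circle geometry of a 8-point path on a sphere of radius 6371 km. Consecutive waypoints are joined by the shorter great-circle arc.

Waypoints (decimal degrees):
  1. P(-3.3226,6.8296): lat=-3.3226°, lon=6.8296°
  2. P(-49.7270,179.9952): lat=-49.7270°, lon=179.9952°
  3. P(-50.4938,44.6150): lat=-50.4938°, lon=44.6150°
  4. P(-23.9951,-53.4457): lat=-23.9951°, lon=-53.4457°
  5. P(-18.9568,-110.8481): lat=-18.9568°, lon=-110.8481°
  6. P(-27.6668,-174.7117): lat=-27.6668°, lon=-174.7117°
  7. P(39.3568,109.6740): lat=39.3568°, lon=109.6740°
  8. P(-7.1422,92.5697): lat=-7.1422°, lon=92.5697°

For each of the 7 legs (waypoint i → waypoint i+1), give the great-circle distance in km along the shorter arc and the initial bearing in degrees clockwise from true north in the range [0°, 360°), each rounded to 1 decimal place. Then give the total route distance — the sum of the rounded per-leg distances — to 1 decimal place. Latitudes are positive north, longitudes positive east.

Leg 1: dist=14079.8 km, bearing=174.5°
Leg 2: dist=8093.3 km, bearing=207.9°
Leg 3: dist=8514.1 km, bearing=248.4°
Leg 4: dist=5927.0 km, bearing=263.6°
Leg 5: dist=6524.9 km, bearing=248.5°
Leg 6: dist=10801.6 km, bearing=311.0°
Leg 7: dist=5462.3 km, bearing=202.7°
Total: 59403.0 km

Leg 1: φ1=-0.0579903, φ2=-0.8678999, Δφ=-0.8099096, Δλ=3.0223099 rad; a=sin²(Δφ/2)+cosφ1·cosφ2·sin²(Δλ/2)=0.7982688876; c=2·atan2(√a, √(1-a))=2.209976642; dist=6371·c=14079.761 ≈ 14079.8 km; running total=14079.8 km
Leg 1 bearing: y=sinΔλ·cosφ2=0.07692528, x=cosφ1·sinφ2-sinφ1·cosφ2·cosΔλ=-0.79888997; θ=atan2(y, x)=174.4999° ≈ 174.5°
Leg 2: φ1=-0.8678999, φ2=-0.8812831, Δφ=-0.0133832, Δλ=-2.3628302 rad; a=sin²(Δφ/2)+cosφ1·cosφ2·sin²(Δλ/2)=0.3520167179; c=2·atan2(√a, √(1-a))=1.270329067; dist=6371·c=8093.266 ≈ 8093.3 km; running total=22173.1 km
Leg 2 bearing: y=sinΔλ·cosφ2=-0.44683940, x=cosφ1·sinφ2-sinφ1·cosφ2·cosΔλ=-0.84423832; θ=atan2(y, x)=-152.1086° <0 so +360° → 207.8914° ≈ 207.9°
Leg 3: φ1=-0.8812831, φ2=-0.4187935, Δφ=0.4624896, Δλ=-1.7114821 rad; a=sin²(Δφ/2)+cosφ1·cosφ2·sin²(Δλ/2)=0.3838676253; c=2·atan2(√a, √(1-a))=1.336390863; dist=6371·c=8514.146 ≈ 8514.1 km; running total=30687.2 km
Leg 3 bearing: y=sinΔλ·cosφ2=-0.90455413, x=cosφ1·sinφ2-sinφ1·cosφ2·cosΔλ=-0.35754008; θ=atan2(y, x)=-111.5672° <0 so +360° → 248.4328° ≈ 248.4°
Leg 4: φ1=-0.4187935, φ2=-0.3308586, Δφ=0.0879349, Δλ=-1.0018609 rad; a=sin²(Δφ/2)+cosφ1·cosφ2·sin²(Δλ/2)=0.2012053306; c=2·atan2(√a, √(1-a))=0.930305152; dist=6371·c=5926.974 ≈ 5927.0 km; running total=36614.2 km
Leg 4 bearing: y=sinΔλ·cosφ2=-0.79678231, x=cosφ1·sinφ2-sinφ1·cosφ2·cosΔλ=-0.08958202; θ=atan2(y, x)=-96.4148° <0 so +360° → 263.5852° ≈ 263.6°
Leg 5: φ1=-0.3308586, φ2=-0.4828768, Δφ=-0.1520182, Δλ=-1.1146301 rad; a=sin²(Δφ/2)+cosφ1·cosφ2·sin²(Δλ/2)=0.2400886284; c=2·atan2(√a, √(1-a))=1.024152883; dist=6371·c=6524.878 ≈ 6524.9 km; running total=43139.1 km
Leg 5 bearing: y=sinΔλ·cosφ2=-0.79510195, x=cosφ1·sinφ2-sinφ1·cosφ2·cosΔλ=-0.31240552; θ=atan2(y, x)=-111.4505° <0 so +360° → 248.5495° ≈ 248.5°
Leg 6: φ1=-0.4828768, φ2=0.6869057, Δφ=1.1697825, Δλ=4.9634668 rad; a=sin²(Δφ/2)+cosφ1·cosφ2·sin²(Δλ/2)=0.5621572900; c=2·atan2(√a, √(1-a))=1.695433350; dist=6371·c=10801.606 ≈ 10801.6 km; running total=53940.7 km
Leg 6 bearing: y=sinΔλ·cosφ2=-0.74896802, x=cosφ1·sinφ2-sinφ1·cosφ2·cosΔλ=0.65084006; θ=atan2(y, x)=-49.0099° <0 so +360° → 310.9901° ≈ 311.0°
Leg 7: φ1=0.6869057, φ2=-0.1246549, Δφ=-0.8115606, Δλ=-0.2985264 rad; a=sin²(Δφ/2)+cosφ1·cosφ2·sin²(Δλ/2)=0.1727829196; c=2·atan2(√a, √(1-a))=0.857362296; dist=6371·c=5462.255 ≈ 5462.3 km; running total=59403.0 km
Leg 7 bearing: y=sinΔλ·cosφ2=-0.29182993, x=cosφ1·sinφ2-sinφ1·cosφ2·cosΔλ=-0.69753224; θ=atan2(y, x)=-157.2968° <0 so +360° → 202.7032° ≈ 202.7°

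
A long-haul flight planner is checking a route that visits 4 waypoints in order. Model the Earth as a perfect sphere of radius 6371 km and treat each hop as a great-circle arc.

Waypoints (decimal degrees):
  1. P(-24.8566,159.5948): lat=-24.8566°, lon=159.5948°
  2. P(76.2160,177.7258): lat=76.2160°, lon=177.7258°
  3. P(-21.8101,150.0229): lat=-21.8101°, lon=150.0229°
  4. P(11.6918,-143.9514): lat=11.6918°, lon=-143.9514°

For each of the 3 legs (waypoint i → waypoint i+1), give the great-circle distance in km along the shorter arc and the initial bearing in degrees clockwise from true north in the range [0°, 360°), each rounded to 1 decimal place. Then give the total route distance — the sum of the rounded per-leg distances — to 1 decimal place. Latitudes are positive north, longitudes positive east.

Leg 1: φ1=-0.4338295, φ2=1.3302201, Δφ=1.7640497, Δλ=0.3164456 rad; a=sin²(Δφ/2)+cosφ1·cosφ2·sin²(Δλ/2)=0.6013935291; c=2·atan2(√a, √(1-a))=1.774999607; dist=6371·c=11308.522 ≈ 11308.5 km; running total=11308.5 km
Leg 1 bearing: y=sinΔλ·cosφ2=0.07414499, x=cosφ1·sinφ2-sinφ1·cosφ2·cosΔλ=0.97641176; θ=atan2(y, x)=4.3425° ≈ 4.3°
Leg 2: φ1=1.3302201, φ2=-0.3806581, Δφ=-1.7108782, Δλ=-0.4835068 rad; a=sin²(Δφ/2)+cosφ1·cosφ2·sin²(Δλ/2)=0.5824905908; c=2·atan2(√a, √(1-a))=1.736535258; dist=6371·c=11063.466 ≈ 11063.5 km; running total=22372.0 km
Leg 2 bearing: y=sinΔλ·cosφ2=-0.43161042, x=cosφ1·sinφ2-sinφ1·cosφ2·cosΔλ=-0.88684478; θ=atan2(y, x)=-154.0487° <0 so +360° → 205.9513° ≈ 206.0°
Leg 3: φ1=-0.3806581, φ2=0.2040604, Δφ=0.5847185, Δλ=-5.1308195 rad; a=sin²(Δφ/2)+cosφ1·cosφ2·sin²(Δλ/2)=0.3529373936; c=2·atan2(√a, √(1-a))=1.272256210; dist=6371·c=8105.544 ≈ 8105.5 km; running total=30477.5 km
Leg 3 bearing: y=sinΔλ·cosφ2=0.89476962, x=cosφ1·sinφ2-sinφ1·cosφ2·cosΔλ=0.33597274; θ=atan2(y, x)=69.4196° ≈ 69.4°

Leg 1: dist=11308.5 km, bearing=4.3°
Leg 2: dist=11063.5 km, bearing=206.0°
Leg 3: dist=8105.5 km, bearing=69.4°
Total: 30477.5 km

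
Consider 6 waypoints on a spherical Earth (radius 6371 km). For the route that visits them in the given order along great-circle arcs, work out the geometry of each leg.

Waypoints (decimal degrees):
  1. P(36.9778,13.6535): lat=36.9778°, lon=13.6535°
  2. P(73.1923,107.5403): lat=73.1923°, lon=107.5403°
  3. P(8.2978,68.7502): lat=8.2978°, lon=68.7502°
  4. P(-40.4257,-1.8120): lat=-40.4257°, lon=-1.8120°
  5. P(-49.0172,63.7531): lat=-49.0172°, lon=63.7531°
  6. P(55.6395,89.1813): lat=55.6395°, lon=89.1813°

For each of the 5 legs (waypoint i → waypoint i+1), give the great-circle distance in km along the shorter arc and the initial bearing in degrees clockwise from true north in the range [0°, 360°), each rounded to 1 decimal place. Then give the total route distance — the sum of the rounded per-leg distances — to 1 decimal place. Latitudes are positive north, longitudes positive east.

Leg 1: dist=6219.5 km, bearing=20.4°
Leg 2: dist=7653.3 km, bearing=221.7°
Leg 3: dist=9002.5 km, bearing=226.6°
Leg 4: dist=5102.7 km, bearing=123.7°
Leg 5: dist=11874.6 km, bearing=14.7°
Total: 39852.6 km

Leg 1: φ1=0.6453844, φ2=1.2774466, Δφ=0.6320623, Δλ=1.6386338 rad; a=sin²(Δφ/2)+cosφ1·cosφ2·sin²(Δλ/2)=0.2199244552; c=2·atan2(√a, √(1-a))=0.976228149; dist=6371·c=6219.5495 ≈ 6219.5 km; running total=6219.5 km
Leg 1 bearing: y=sinΔλ·cosφ2=0.28849536, x=cosφ1·sinφ2-sinφ1·cosφ2·cosΔλ=0.77653151; θ=atan2(y, x)=20.3809° ≈ 20.4°
Leg 2: φ1=1.2774466, φ2=0.1448239, Δφ=-1.1326227, Δλ=-0.6770150 rad; a=sin²(Δφ/2)+cosφ1·cosφ2·sin²(Δλ/2)=0.3194107181; c=2·atan2(√a, √(1-a))=1.201264862; dist=6371·c=7653.258 ≈ 7653.3 km; running total=13872.8 km
Leg 2 bearing: y=sinΔλ·cosφ2=-0.61991084, x=cosφ1·sinφ2-sinφ1·cosφ2·cosΔλ=-0.69660648; θ=atan2(y, x)=-138.3341° <0 so +360° → 221.6659° ≈ 221.7°
Leg 3: φ1=0.1448239, φ2=-0.7055616, Δφ=-0.8503855, Δλ=-1.2315427 rad; a=sin²(Δφ/2)+cosφ1·cosφ2·sin²(Δλ/2)=0.4214531670; c=2·atan2(√a, √(1-a))=1.413049241; dist=6371·c=9002.537 ≈ 9002.5 km; running total=22875.3 km
Leg 3 bearing: y=sinΔλ·cosφ2=-0.71785893, x=cosφ1·sinφ2-sinφ1·cosφ2·cosΔλ=-0.67823310; θ=atan2(y, x)=-133.3742° <0 so +360° → 226.6258° ≈ 226.6°
Leg 4: φ1=-0.7055616, φ2=-0.8555115, Δφ=-0.1499500, Δλ=1.1443269 rad; a=sin²(Δφ/2)+cosφ1·cosφ2·sin²(Δλ/2)=0.1519763169; c=2·atan2(√a, √(1-a))=0.800918720; dist=6371·c=5102.653 ≈ 5102.7 km; running total=27978.0 km
Leg 4 bearing: y=sinΔλ·cosφ2=0.59709075, x=cosφ1·sinφ2-sinφ1·cosφ2·cosΔλ=-0.39874892; θ=atan2(y, x)=123.7358° ≈ 123.7°
Leg 5: φ1=-0.8555115, φ2=0.9710925, Δφ=1.8266040, Δλ=0.4438058 rad; a=sin²(Δφ/2)+cosφ1·cosφ2·sin²(Δλ/2)=0.6444427796; c=2·atan2(√a, √(1-a))=1.863858887; dist=6371·c=11874.645 ≈ 11874.6 km; running total=39852.6 km
Leg 5 bearing: y=sinΔλ·cosφ2=0.24234105, x=cosφ1·sinφ2-sinφ1·cosφ2·cosΔλ=0.92618354; θ=atan2(y, x)=14.6630° ≈ 14.7°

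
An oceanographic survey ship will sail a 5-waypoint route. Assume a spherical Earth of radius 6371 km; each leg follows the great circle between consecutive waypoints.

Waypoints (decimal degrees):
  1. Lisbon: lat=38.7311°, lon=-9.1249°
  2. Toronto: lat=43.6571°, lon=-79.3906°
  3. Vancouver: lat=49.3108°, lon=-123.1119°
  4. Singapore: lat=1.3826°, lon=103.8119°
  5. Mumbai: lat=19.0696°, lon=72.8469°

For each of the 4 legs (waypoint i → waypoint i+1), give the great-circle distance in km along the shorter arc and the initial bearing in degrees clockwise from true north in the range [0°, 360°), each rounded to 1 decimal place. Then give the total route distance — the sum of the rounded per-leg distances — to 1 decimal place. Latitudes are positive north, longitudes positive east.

Leg 1: φ1=0.6759852, φ2=0.7619601, Δφ=0.0859749, Δλ=-1.2263678 rad; a=sin²(Δφ/2)+cosφ1·cosφ2·sin²(Δλ/2)=0.1887539973; c=2·atan2(√a, √(1-a))=0.898873482; dist=6371·c=5726.723 ≈ 5726.7 km; running total=5726.7 km
Leg 1 bearing: y=sinΔλ·cosφ2=-0.68099298, x=cosφ1·sinφ2-sinφ1·cosφ2·cosΔλ=0.38568415; θ=atan2(y, x)=-60.4747° <0 so +360° → 299.5253° ≈ 299.5°
Leg 2: φ1=0.7619601, φ2=0.8606358, Δφ=0.0986757, Δλ=-0.7630806 rad; a=sin²(Δφ/2)+cosφ1·cosφ2·sin²(Δλ/2)=0.0678281943; c=2·atan2(√a, √(1-a))=0.526952626; dist=6371·c=3357.215 ≈ 3357.2 km; running total=9083.9 km
Leg 2 bearing: y=sinΔλ·cosφ2=-0.45059977, x=cosφ1·sinφ2-sinφ1·cosφ2·cosΔλ=0.22331585; θ=atan2(y, x)=-63.6371° <0 so +360° → 296.3629° ≈ 296.4°
Leg 3: φ1=0.8606358, φ2=0.0241309, Δφ=-0.8365049, Δλ=3.9605675 rad; a=sin²(Δφ/2)+cosφ1·cosφ2·sin²(Δλ/2)=0.7134205024; c=2·atan2(√a, √(1-a))=2.011793011; dist=6371·c=12817.133 ≈ 12817.1 km; running total=21901.0 km
Leg 3 bearing: y=sinΔλ·cosφ2=-0.73023338, x=cosφ1·sinφ2-sinφ1·cosφ2·cosΔλ=0.53344725; θ=atan2(y, x)=-53.8513° <0 so +360° → 306.1487° ≈ 306.1°
Leg 4: φ1=0.0241309, φ2=0.3328273, Δφ=0.3086964, Δλ=-0.5404412 rad; a=sin²(Δφ/2)+cosφ1·cosφ2·sin²(Δλ/2)=0.0909637628; c=2·atan2(√a, √(1-a))=0.612744889; dist=6371·c=3903.798 ≈ 3903.8 km; running total=25804.8 km
Leg 4 bearing: y=sinΔλ·cosφ2=-0.48627905, x=cosφ1·sinφ2-sinφ1·cosφ2·cosΔλ=0.30706695; θ=atan2(y, x)=-57.7291° <0 so +360° → 302.2709° ≈ 302.3°

Leg 1: dist=5726.7 km, bearing=299.5°
Leg 2: dist=3357.2 km, bearing=296.4°
Leg 3: dist=12817.1 km, bearing=306.1°
Leg 4: dist=3903.8 km, bearing=302.3°
Total: 25804.8 km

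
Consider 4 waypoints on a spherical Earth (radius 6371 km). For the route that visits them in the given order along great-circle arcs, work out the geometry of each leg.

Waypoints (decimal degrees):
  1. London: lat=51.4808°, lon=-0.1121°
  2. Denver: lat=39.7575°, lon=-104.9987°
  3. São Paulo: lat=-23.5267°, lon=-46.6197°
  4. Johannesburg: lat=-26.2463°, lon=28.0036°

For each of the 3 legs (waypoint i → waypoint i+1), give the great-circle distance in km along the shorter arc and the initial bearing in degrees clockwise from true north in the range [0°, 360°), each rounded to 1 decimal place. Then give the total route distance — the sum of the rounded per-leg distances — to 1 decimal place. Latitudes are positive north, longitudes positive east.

Leg 1: dist=7542.2 km, bearing=306.7°
Leg 2: dist=9278.0 km, bearing=128.2°
Leg 3: dist=7423.4 km, bearing=109.8°
Total: 24243.6 km

Leg 1: φ1=0.8985095, φ2=0.6938993, Δφ=-0.2046102, Δλ=-1.8306165 rad; a=sin²(Δφ/2)+cosφ1·cosφ2·sin²(Δλ/2)=0.3113112080; c=2·atan2(√a, √(1-a))=1.183833471; dist=6371·c=7542.203 ≈ 7542.2 km; running total=7542.2 km
Leg 1 bearing: y=sinΔλ·cosφ2=-0.74295567, x=cosφ1·sinφ2-sinφ1·cosφ2·cosΔλ=0.55281374; θ=atan2(y, x)=-53.3480° <0 so +360° → 306.6520° ≈ 306.7°
Leg 2: φ1=0.6938993, φ2=-0.4106184, Δφ=-1.1045177, Δλ=1.0189058 rad; a=sin²(Δφ/2)+cosφ1·cosφ2·sin²(Δλ/2)=0.4428676516; c=2·atan2(√a, √(1-a))=1.456281510; dist=6371·c=9277.969 ≈ 9278.0 km; running total=16820.2 km
Leg 2 bearing: y=sinΔλ·cosφ2=0.78075028, x=cosφ1·sinφ2-sinφ1·cosφ2·cosΔλ=-0.61430659; θ=atan2(y, x)=128.1962° ≈ 128.2°
Leg 3: φ1=-0.4106184, φ2=-0.4580844, Δφ=-0.0474660, Δλ=1.3024223 rad; a=sin²(Δφ/2)+cosφ1·cosφ2·sin²(Δλ/2)=0.3027077192; c=2·atan2(√a, √(1-a))=1.165180644; dist=6371·c=7423.366 ≈ 7423.4 km; running total=24243.6 km
Leg 3 bearing: y=sinΔλ·cosφ2=0.86479521, x=cosφ1·sinφ2-sinφ1·cosφ2·cosΔλ=-0.31053546; θ=atan2(y, x)=109.7525° ≈ 109.8°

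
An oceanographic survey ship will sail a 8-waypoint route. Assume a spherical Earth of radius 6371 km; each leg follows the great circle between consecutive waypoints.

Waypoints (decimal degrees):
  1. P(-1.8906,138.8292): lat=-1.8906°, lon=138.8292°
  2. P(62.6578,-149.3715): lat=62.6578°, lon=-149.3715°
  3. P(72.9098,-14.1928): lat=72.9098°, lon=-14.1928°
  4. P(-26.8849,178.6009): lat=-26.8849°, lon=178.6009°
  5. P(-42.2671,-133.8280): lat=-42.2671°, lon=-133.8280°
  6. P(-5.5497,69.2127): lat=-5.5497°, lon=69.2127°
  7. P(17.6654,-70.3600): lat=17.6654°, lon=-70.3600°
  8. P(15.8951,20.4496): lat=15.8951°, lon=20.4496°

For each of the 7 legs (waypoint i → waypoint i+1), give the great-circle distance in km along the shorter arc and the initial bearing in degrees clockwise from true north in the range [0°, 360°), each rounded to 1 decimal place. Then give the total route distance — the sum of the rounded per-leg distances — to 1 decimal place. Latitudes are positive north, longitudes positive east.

Leg 1: φ1=-0.0329972, φ2=1.0935849, Δφ=1.1265821, Δλ=-5.0300511 rad; a=sin²(Δφ/2)+cosφ1·cosφ2·sin²(Δλ/2)=0.4429607567; c=2·atan2(√a, √(1-a))=1.456468945; dist=6371·c=9279.164 ≈ 9279.2 km; running total=9279.2 km
Leg 1 bearing: y=sinΔλ·cosφ2=0.43632414, x=cosφ1·sinφ2-sinφ1·cosφ2·cosΔλ=0.89252863; θ=atan2(y, x)=26.0523° ≈ 26.1°
Leg 2: φ1=1.0935849, φ2=1.2725161, Δφ=0.1789312, Δλ=2.3593134 rad; a=sin²(Δφ/2)+cosφ1·cosφ2·sin²(Δλ/2)=0.1233429656; c=2·atan2(√a, √(1-a))=0.717709511; dist=6371·c=4572.527 ≈ 4572.5 km; running total=13851.7 km
Leg 2 bearing: y=sinΔλ·cosφ2=0.20715318, x=cosφ1·sinφ2-sinφ1·cosφ2·cosΔλ=0.62418385; θ=atan2(y, x)=18.3599° ≈ 18.4°
Leg 3: φ1=1.2725161, φ2=-0.4692300, Δφ=-1.7417461, Δλ=3.3648848 rad; a=sin²(Δφ/2)+cosφ1·cosφ2·sin²(Δλ/2)=0.8439191894; c=2·atan2(√a, √(1-a))=2.329303163; dist=6371·c=14839.990 ≈ 14840.0 km; running total=28691.7 km
Leg 3 bearing: y=sinΔλ·cosφ2=-0.19750718, x=cosφ1·sinφ2-sinφ1·cosφ2·cosΔλ=0.69847640; θ=atan2(y, x)=-15.7892° <0 so +360° → 344.2108° ≈ 344.2°
Leg 4: φ1=-0.4692300, φ2=-0.7377001, Δφ=-0.2684700, Δλ=-5.4529130 rad; a=sin²(Δφ/2)+cosφ1·cosφ2·sin²(Δλ/2)=0.1252739128; c=2·atan2(√a, √(1-a))=0.723562094; dist=6371·c=4609.814 ≈ 4609.8 km; running total=33301.5 km
Leg 4 bearing: y=sinΔλ·cosφ2=0.54621806, x=cosφ1·sinφ2-sinφ1·cosφ2·cosΔλ=-0.37412200; θ=atan2(y, x)=124.4085° ≈ 124.4°
Leg 5: φ1=-0.7377001, φ2=-0.0968605, Δφ=0.6408395, Δλ=3.5437287 rad; a=sin²(Δφ/2)+cosφ1·cosφ2·sin²(Δλ/2)=0.8063733459; c=2·atan2(√a, √(1-a))=2.230327850; dist=6371·c=14209.419 ≈ 14209.4 km; running total=47510.9 km
Leg 5 bearing: y=sinΔλ·cosφ2=-0.38955037, x=cosφ1·sinφ2-sinφ1·cosφ2·cosΔλ=-0.68759872; θ=atan2(y, x)=-150.4668° <0 so +360° → 209.5332° ≈ 209.5°
Leg 6: φ1=-0.0968605, φ2=0.3083194, Δφ=0.4051799, Δλ=-2.4360032 rad; a=sin²(Δφ/2)+cosφ1·cosφ2·sin²(Δλ/2)=0.8756404180; c=2·atan2(√a, √(1-a))=2.420796980; dist=6371·c=15422.898 ≈ 15422.9 km; running total=62933.8 km
Leg 6 bearing: y=sinΔλ·cosφ2=-0.61790342, x=cosφ1·sinφ2-sinφ1·cosφ2·cosΔλ=0.23188891; θ=atan2(y, x)=-69.4297° <0 so +360° → 290.5703° ≈ 290.6°
Leg 7: φ1=0.3083194, φ2=0.2774218, Δφ=-0.0308976, Δλ=1.5849265 rad; a=sin²(Δφ/2)+cosφ1·cosφ2·sin²(Δλ/2)=0.4649192862; c=2·atan2(√a, √(1-a))=1.500577208; dist=6371·c=9560.177 ≈ 9560.2 km; running total=72494.0 km
Leg 7 bearing: y=sinΔλ·cosφ2=0.96166872, x=cosφ1·sinφ2-sinφ1·cosφ2·cosΔλ=0.26508610; θ=atan2(y, x)=74.5890° ≈ 74.6°

Leg 1: dist=9279.2 km, bearing=26.1°
Leg 2: dist=4572.5 km, bearing=18.4°
Leg 3: dist=14840.0 km, bearing=344.2°
Leg 4: dist=4609.8 km, bearing=124.4°
Leg 5: dist=14209.4 km, bearing=209.5°
Leg 6: dist=15422.9 km, bearing=290.6°
Leg 7: dist=9560.2 km, bearing=74.6°
Total: 72494.0 km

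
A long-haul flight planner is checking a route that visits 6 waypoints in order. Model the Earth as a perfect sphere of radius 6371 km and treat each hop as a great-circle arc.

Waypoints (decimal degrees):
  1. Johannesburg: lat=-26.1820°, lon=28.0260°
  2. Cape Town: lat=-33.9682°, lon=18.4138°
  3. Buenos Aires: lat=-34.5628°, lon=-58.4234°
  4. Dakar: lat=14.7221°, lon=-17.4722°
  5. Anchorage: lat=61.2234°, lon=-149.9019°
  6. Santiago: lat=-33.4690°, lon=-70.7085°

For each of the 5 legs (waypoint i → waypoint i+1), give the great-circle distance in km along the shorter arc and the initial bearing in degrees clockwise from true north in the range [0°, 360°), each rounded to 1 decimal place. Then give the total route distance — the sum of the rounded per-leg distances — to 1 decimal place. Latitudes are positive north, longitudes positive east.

Leg 1: dist=1265.7 km, bearing=224.6°
Leg 2: dist=6872.2 km, bearing=245.5°
Leg 3: dist=6981.0 km, bearing=45.5°
Leg 4: dist=10590.5 km, bearing=339.1°
Leg 5: dist=12685.6 km, bearing=116.2°
Total: 38395.0 km

Leg 1: φ1=-0.4569621, φ2=-0.5928569, Δφ=-0.1358948, Δλ=-0.1677645 rad; a=sin²(Δφ/2)+cosφ1·cosφ2·sin²(Δλ/2)=0.0098342273; c=2·atan2(√a, √(1-a))=0.198661872; dist=6371·c=1265.675 ≈ 1265.7 km; running total=1265.7 km
Leg 1 bearing: y=sinΔλ·cosφ2=-0.13848341, x=cosφ1·sinφ2-sinφ1·cosφ2·cosΔλ=-0.14061439; θ=atan2(y, x)=-135.4375° <0 so +360° → 224.5625° ≈ 224.6°
Leg 2: φ1=-0.5928569, φ2=-0.6032347, Δφ=-0.0103777, Δλ=-1.3410621 rad; a=sin²(Δφ/2)+cosφ1·cosφ2·sin²(Δλ/2)=0.2637501561; c=2·atan2(√a, √(1-a))=1.078671433; dist=6371·c=6872.216 ≈ 6872.2 km; running total=8137.9 km
Leg 2 bearing: y=sinΔλ·cosφ2=-0.80186890, x=cosφ1·sinφ2-sinφ1·cosφ2·cosΔλ=-0.36571891; θ=atan2(y, x)=-114.5169° <0 so +360° → 245.4831° ≈ 245.5°
Leg 3: φ1=-0.6032347, φ2=0.2569491, Δφ=0.8601838, Δλ=0.7147333 rad; a=sin²(Δφ/2)+cosφ1·cosφ2·sin²(Δλ/2)=0.2713116056; c=2·atan2(√a, √(1-a))=1.095753212; dist=6371·c=6981.044 ≈ 6981.0 km; running total=15118.9 km
Leg 3 bearing: y=sinΔλ·cosφ2=0.63389855, x=cosφ1·sinφ2-sinφ1·cosφ2·cosΔλ=0.62368189; θ=atan2(y, x)=45.4655° ≈ 45.5°
Leg 4: φ1=0.2569491, φ2=1.0685499, Δφ=0.8116008, Δλ=-2.3113343 rad; a=sin²(Δφ/2)+cosφ1·cosφ2·sin²(Δλ/2)=0.5456904501; c=2·atan2(√a, √(1-a))=1.662304886; dist=6371·c=10590.544 ≈ 10590.5 km; running total=25709.4 km
Leg 4 bearing: y=sinΔλ·cosφ2=-0.35532095, x=cosφ1·sinφ2-sinφ1·cosφ2·cosΔλ=0.93026693; θ=atan2(y, x)=-20.9047° <0 so +360° → 339.0953° ≈ 339.1°
Leg 5: φ1=1.0685499, φ2=-0.5841442, Δφ=-1.6526942, Δλ=1.3821856 rad; a=sin²(Δφ/2)+cosφ1·cosφ2·sin²(Δλ/2)=0.7040432096; c=2·atan2(√a, √(1-a))=1.991153348; dist=6371·c=12685.638 ≈ 12685.6 km; running total=38395.0 km
Leg 5 bearing: y=sinΔλ·cosφ2=0.81939062, x=cosφ1·sinφ2-sinφ1·cosφ2·cosΔλ=-0.40257234; θ=atan2(y, x)=116.1652° ≈ 116.2°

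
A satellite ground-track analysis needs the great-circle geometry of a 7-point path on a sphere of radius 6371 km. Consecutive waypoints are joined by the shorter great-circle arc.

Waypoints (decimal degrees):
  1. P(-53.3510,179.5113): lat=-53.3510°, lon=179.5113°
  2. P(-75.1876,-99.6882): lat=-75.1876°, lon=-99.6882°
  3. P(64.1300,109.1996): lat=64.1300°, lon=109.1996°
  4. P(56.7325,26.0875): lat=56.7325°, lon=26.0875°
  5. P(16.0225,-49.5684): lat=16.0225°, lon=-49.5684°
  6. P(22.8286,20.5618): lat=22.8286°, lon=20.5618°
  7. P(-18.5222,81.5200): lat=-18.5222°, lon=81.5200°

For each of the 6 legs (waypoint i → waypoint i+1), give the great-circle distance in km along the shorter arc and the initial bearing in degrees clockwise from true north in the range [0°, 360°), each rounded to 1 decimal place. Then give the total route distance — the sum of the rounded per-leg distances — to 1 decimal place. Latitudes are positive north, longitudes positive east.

Leg 1: dist=4099.3 km, bearing=155.1°
Leg 2: dist=18387.7 km, bearing=236.5°
Leg 3: dist=4297.1 km, bearing=299.3°
Leg 4: dist=7651.7 km, bearing=267.1°
Leg 5: dist=7328.8 km, bearing=71.7°
Leg 6: dist=8059.7 km, bearing=119.6°
Total: 49824.3 km

Leg 1: φ1=-0.9311506, φ2=-1.3122712, Δφ=-0.3811206, Δλ=-4.8729505 rad; a=sin²(Δφ/2)+cosφ1·cosφ2·sin²(Δλ/2)=0.0999789190; c=2·atan2(√a, √(1-a))=0.643430836; dist=6371·c=4099.298 ≈ 4099.3 km; running total=4099.3 km
Leg 1 bearing: y=sinΔλ·cosφ2=0.25236667, x=cosφ1·sinφ2-sinφ1·cosφ2·cosΔλ=-0.54428265; θ=atan2(y, x)=155.1243° ≈ 155.1°
Leg 2: φ1=-1.3122712, φ2=1.1192796, Δφ=2.4315508, Δλ=3.6457799 rad; a=sin²(Δφ/2)+cosφ1·cosφ2·sin²(Δλ/2)=0.9837771972; c=2·atan2(√a, √(1-a))=2.886161283; dist=6371·c=18387.734 ≈ 18387.7 km; running total=22487.0 km
Leg 2 bearing: y=sinΔλ·cosφ2=-0.21078961, x=cosφ1·sinφ2-sinφ1·cosφ2·cosΔλ=-0.13930626; θ=atan2(y, x)=-123.4598° <0 so +360° → 236.5402° ≈ 236.5°
Leg 3: φ1=1.1192796, φ2=0.9901689, Δφ=-0.1291107, Δλ=-1.4505798 rad; a=sin²(Δφ/2)+cosφ1·cosφ2·sin²(Δλ/2)=0.1094837171; c=2·atan2(√a, √(1-a))=0.674478761; dist=6371·c=4297.104 ≈ 4297.1 km; running total=26784.1 km
Leg 3 bearing: y=sinΔλ·cosφ2=-0.54458959, x=cosφ1·sinφ2-sinφ1·cosφ2·cosΔλ=0.30563101; θ=atan2(y, x)=-60.6983° <0 so +360° → 299.3017° ≈ 299.3°
Leg 4: φ1=0.9901689, φ2=0.2796454, Δφ=-0.7105235, Δλ=-1.3204446 rad; a=sin²(Δφ/2)+cosφ1·cosφ2·sin²(Δλ/2)=0.3192990286; c=2·atan2(√a, √(1-a))=1.201025302; dist=6371·c=7651.732 ≈ 7651.7 km; running total=34435.8 km
Leg 4 bearing: y=sinΔλ·cosφ2=-0.93118974, x=cosφ1·sinφ2-sinφ1·cosφ2·cosΔλ=-0.04768963; θ=atan2(y, x)=-92.9318° <0 so +360° → 267.0682° ≈ 267.1°
Leg 5: φ1=0.2796454, φ2=0.3984342, Δφ=0.1187889, Δλ=1.2240029 rad; a=sin²(Δφ/2)+cosφ1·cosφ2·sin²(Δλ/2)=0.2959107136; c=2·atan2(√a, √(1-a))=1.150338362; dist=6371·c=7328.806 ≈ 7328.8 km; running total=41764.6 km
Leg 5 bearing: y=sinΔλ·cosφ2=0.86680022, x=cosφ1·sinφ2-sinφ1·cosφ2·cosΔλ=0.28643957; θ=atan2(y, x)=71.7135° ≈ 71.7°
Leg 6: φ1=0.3984342, φ2=-0.3232734, Δφ=-0.7217076, Δλ=1.0639213 rad; a=sin²(Δφ/2)+cosφ1·cosφ2·sin²(Δλ/2)=0.3495014823; c=2·atan2(√a, √(1-a))=1.265058324; dist=6371·c=8059.687 ≈ 8059.7 km; running total=49824.3 km
Leg 6 bearing: y=sinΔλ·cosφ2=0.82897937, x=cosφ1·sinφ2-sinφ1·cosφ2·cosΔλ=-0.47137457; θ=atan2(y, x)=119.6234° ≈ 119.6°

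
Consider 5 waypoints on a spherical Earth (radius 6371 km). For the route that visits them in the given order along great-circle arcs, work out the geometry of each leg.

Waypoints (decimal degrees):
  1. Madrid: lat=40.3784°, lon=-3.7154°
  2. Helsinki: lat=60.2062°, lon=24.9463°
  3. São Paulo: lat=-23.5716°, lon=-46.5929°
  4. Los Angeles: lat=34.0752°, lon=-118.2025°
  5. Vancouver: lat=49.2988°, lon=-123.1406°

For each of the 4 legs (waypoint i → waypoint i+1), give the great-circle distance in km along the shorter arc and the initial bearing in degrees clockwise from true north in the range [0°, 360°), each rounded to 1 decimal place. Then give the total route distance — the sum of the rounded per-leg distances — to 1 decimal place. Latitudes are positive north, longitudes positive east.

Leg 1: φ1=0.7047360, φ2=1.0507964, Δφ=0.3460604, Δλ=0.5002410 rad; a=sin²(Δφ/2)+cosφ1·cosφ2·sin²(Δλ/2)=0.0528321163; c=2·atan2(√a, √(1-a))=0.463851997; dist=6371·c=2955.201 ≈ 2955.2 km; running total=2955.2 km
Leg 1 bearing: y=sinΔλ·cosφ2=0.23832209, x=cosφ1·sinφ2-sinφ1·cosφ2·cosΔλ=0.37863719; θ=atan2(y, x)=32.1872° ≈ 32.2°
Leg 2: φ1=1.0507964, φ2=-0.4114020, Δφ=-1.4621985, Δλ=-1.2485946 rad; a=sin²(Δφ/2)+cosφ1·cosφ2·sin²(Δλ/2)=0.6014123541; c=2·atan2(√a, √(1-a))=1.775038056; dist=6371·c=11308.767 ≈ 11308.8 km; running total=14264.0 km
Leg 2 bearing: y=sinΔλ·cosφ2=-0.86939531, x=cosφ1·sinφ2-sinφ1·cosφ2·cosΔλ=-0.45057068; θ=atan2(y, x)=-117.3958° <0 so +360° → 242.6042° ≈ 242.6°
Leg 3: φ1=-0.4114020, φ2=0.5947244, Δφ=1.0061265, Δλ=-1.2498233 rad; a=sin²(Δφ/2)+cosφ1·cosφ2·sin²(Δλ/2)=0.4922681476; c=2·atan2(√a, √(1-a))=1.555332006; dist=6371·c=9909.020 ≈ 9909.0 km; running total=24173.0 km
Leg 3 bearing: y=sinΔλ·cosφ2=-0.78600057, x=cosφ1·sinφ2-sinφ1·cosφ2·cosΔλ=0.61803234; θ=atan2(y, x)=-51.8220° <0 so +360° → 308.1780° ≈ 308.2°
Leg 4: φ1=0.5947244, φ2=0.8604264, Δφ=0.2657019, Δλ=-0.0861861 rad; a=sin²(Δφ/2)+cosφ1·cosφ2·sin²(Δλ/2)=0.0185482317; c=2·atan2(√a, √(1-a))=0.273232932; dist=6371·c=1740.767 ≈ 1740.8 km; running total=25913.8 km
Leg 4 bearing: y=sinΔλ·cosφ2=-0.05613364, x=cosφ1·sinφ2-sinφ1·cosφ2·cosΔλ=0.26394279; θ=atan2(y, x)=-12.0064° <0 so +360° → 347.9936° ≈ 348.0°

Leg 1: dist=2955.2 km, bearing=32.2°
Leg 2: dist=11308.8 km, bearing=242.6°
Leg 3: dist=9909.0 km, bearing=308.2°
Leg 4: dist=1740.8 km, bearing=348.0°
Total: 25913.8 km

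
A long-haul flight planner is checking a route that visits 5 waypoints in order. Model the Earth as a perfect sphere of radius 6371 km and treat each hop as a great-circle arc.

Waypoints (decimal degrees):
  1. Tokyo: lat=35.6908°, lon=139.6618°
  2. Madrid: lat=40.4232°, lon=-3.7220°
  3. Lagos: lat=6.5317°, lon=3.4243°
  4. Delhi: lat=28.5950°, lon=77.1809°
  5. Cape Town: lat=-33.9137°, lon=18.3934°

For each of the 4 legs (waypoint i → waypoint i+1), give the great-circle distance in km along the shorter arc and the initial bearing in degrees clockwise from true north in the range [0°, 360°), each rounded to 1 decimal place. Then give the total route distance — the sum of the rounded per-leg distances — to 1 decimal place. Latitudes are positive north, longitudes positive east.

Leg 1: dist=10760.9 km, bearing=332.8°
Leg 2: dist=3835.2 km, bearing=167.4°
Leg 3: dist=8076.7 km, bearing=62.0°
Leg 4: dist=9301.7 km, bearing=225.6°
Total: 31974.5 km

Leg 1: φ1=0.6229220, φ2=0.7055179, Δφ=0.0825960, Δλ=-2.5025194 rad; a=sin²(Δφ/2)+cosφ1·cosφ2·sin²(Δλ/2)=0.5589852198; c=2·atan2(√a, √(1-a))=1.689042127; dist=6371·c=10760.887 ≈ 10760.9 km; running total=10760.9 km
Leg 1 bearing: y=sinΔλ·cosφ2=-0.45406436, x=cosφ1·sinφ2-sinφ1·cosφ2·cosΔλ=0.88312430; θ=atan2(y, x)=-27.2103° <0 so +360° → 332.7897° ≈ 332.8°
Leg 2: φ1=0.7055179, φ2=0.1139997, Δφ=-0.5915183, Δλ=0.1247265 rad; a=sin²(Δφ/2)+cosφ1·cosφ2·sin²(Δλ/2)=0.0878901943; c=2·atan2(√a, √(1-a))=0.601973633; dist=6371·c=3835.174 ≈ 3835.2 km; running total=14596.1 km
Leg 2 bearing: y=sinΔλ·cosφ2=0.12359583, x=cosφ1·sinφ2-sinφ1·cosφ2·cosΔλ=-0.55261750; θ=atan2(y, x)=167.3930° ≈ 167.4°
Leg 3: φ1=0.1139997, φ2=0.4990769, Δφ=0.3850772, Δλ=1.2872955 rad; a=sin²(Δφ/2)+cosφ1·cosφ2·sin²(Δλ/2)=0.3507752988; c=2·atan2(√a, √(1-a))=1.267728726; dist=6371·c=8076.700 ≈ 8076.7 km; running total=22672.8 km
Leg 3 bearing: y=sinΔλ·cosφ2=0.84297583, x=cosφ1·sinφ2-sinφ1·cosφ2·cosΔλ=0.44757090; θ=atan2(y, x)=62.0343° ≈ 62.0°
Leg 4: φ1=0.4990769, φ2=-0.5919057, Δφ=-1.0909826, Δλ=-1.0260354 rad; a=sin²(Δφ/2)+cosφ1·cosφ2·sin²(Δλ/2)=0.4447208806; c=2·atan2(√a, √(1-a))=1.460011612; dist=6371·c=9301.734 ≈ 9301.7 km; running total=31974.5 km
Leg 4 bearing: y=sinΔλ·cosφ2=-0.70975494, x=cosφ1·sinφ2-sinφ1·cosφ2·cosΔλ=-0.69571891; θ=atan2(y, x)=-134.4278° <0 so +360° → 225.5722° ≈ 225.6°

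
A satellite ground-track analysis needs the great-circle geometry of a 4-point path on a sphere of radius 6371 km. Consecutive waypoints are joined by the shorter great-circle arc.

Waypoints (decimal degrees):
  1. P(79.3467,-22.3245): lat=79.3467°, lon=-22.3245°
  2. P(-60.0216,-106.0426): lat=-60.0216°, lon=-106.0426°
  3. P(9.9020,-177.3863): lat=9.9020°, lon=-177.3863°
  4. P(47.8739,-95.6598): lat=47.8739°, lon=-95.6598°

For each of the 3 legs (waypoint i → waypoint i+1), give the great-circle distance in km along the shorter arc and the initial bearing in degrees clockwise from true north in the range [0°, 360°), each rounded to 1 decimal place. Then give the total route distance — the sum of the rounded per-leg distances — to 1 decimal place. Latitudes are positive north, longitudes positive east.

Leg 1: φ1=1.3848612, φ2=-1.0475745, Δφ=-2.4324357, Δλ=-1.4611565 rad; a=sin²(Δφ/2)+cosφ1·cosφ2·sin²(Δλ/2)=0.9205880901; c=2·atan2(√a, √(1-a))=2.570250929; dist=6371·c=16375.069 ≈ 16375.1 km; running total=16375.1 km
Leg 1 bearing: y=sinΔλ·cosφ2=-0.49667323, x=cosφ1·sinφ2-sinφ1·cosφ2·cosΔλ=-0.21386524; θ=atan2(y, x)=-113.2965° <0 so +360° → 246.7035° ≈ 246.7°
Leg 2: φ1=-1.0475745, φ2=0.1728225, Δφ=1.2203970, Δλ=-1.2451825 rad; a=sin²(Δφ/2)+cosφ1·cosφ2·sin²(Δλ/2)=0.4957487364; c=2·atan2(√a, √(1-a))=1.562293697; dist=6371·c=9953.373 ≈ 9953.4 km; running total=26328.5 km
Leg 2 bearing: y=sinΔλ·cosφ2=-0.93334061, x=cosφ1·sinφ2-sinφ1·cosφ2·cosΔλ=0.35889136; θ=atan2(y, x)=-68.9671° <0 so +360° → 291.0329° ≈ 291.0°
Leg 3: φ1=0.1728225, φ2=0.8355572, Δφ=0.6627347, Δλ=1.4263965 rad; a=sin²(Δφ/2)+cosφ1·cosφ2·sin²(Δλ/2)=0.3886878060; c=2·atan2(√a, √(1-a))=1.346290736; dist=6371·c=8577.218 ≈ 8577.2 km; running total=34905.7 km
Leg 3 bearing: y=sinΔλ·cosφ2=0.66378353, x=cosφ1·sinφ2-sinφ1·cosφ2·cosΔλ=0.71402368; θ=atan2(y, x)=42.9117° ≈ 42.9°

Leg 1: dist=16375.1 km, bearing=246.7°
Leg 2: dist=9953.4 km, bearing=291.0°
Leg 3: dist=8577.2 km, bearing=42.9°
Total: 34905.7 km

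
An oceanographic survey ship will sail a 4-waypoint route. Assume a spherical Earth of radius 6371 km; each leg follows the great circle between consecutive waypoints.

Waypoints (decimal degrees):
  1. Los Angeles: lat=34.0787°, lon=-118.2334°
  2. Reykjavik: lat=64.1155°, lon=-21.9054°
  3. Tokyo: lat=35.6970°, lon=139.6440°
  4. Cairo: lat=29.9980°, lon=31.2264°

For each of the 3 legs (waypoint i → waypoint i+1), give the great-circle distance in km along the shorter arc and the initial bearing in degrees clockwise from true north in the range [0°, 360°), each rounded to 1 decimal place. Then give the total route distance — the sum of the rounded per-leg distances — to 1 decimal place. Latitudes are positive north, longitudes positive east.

Leg 1: φ1=0.5947855, φ2=1.1190266, Δφ=0.5242411, Δλ=1.6812408 rad; a=sin²(Δφ/2)+cosφ1·cosφ2·sin²(Δλ/2)=0.2678688978; c=2·atan2(√a, √(1-a))=1.087994908; dist=6371·c=6931.616 ≈ 6931.6 km; running total=6931.6 km
Leg 1 bearing: y=sinΔλ·cosφ2=0.43389856, x=cosφ1·sinφ2-sinφ1·cosφ2·cosΔλ=0.77213512; θ=atan2(y, x)=29.3337° ≈ 29.3°
Leg 2: φ1=1.1190266, φ2=0.6230302, Δφ=-0.4959964, Δλ=2.8195689 rad; a=sin²(Δφ/2)+cosφ1·cosφ2·sin²(Δλ/2)=0.4056756525; c=2·atan2(√a, √(1-a))=1.381010374; dist=6371·c=8798.417 ≈ 8798.4 km; running total=15730.0 km
Leg 2 bearing: y=sinΔλ·cosφ2=0.25702347, x=cosφ1·sinφ2-sinφ1·cosφ2·cosΔλ=0.94781359; θ=atan2(y, x)=15.1723° ≈ 15.2°
Leg 3: φ1=0.6230302, φ2=0.5235639, Δφ=-0.0994663, Δλ=-1.8922441 rad; a=sin²(Δφ/2)+cosφ1·cosφ2·sin²(Δλ/2)=0.4652386662; c=2·atan2(√a, √(1-a))=1.501217532; dist=6371·c=9564.257 ≈ 9564.3 km; running total=25294.3 km
Leg 3 bearing: y=sinΔλ·cosφ2=-0.82168328, x=cosφ1·sinφ2-sinφ1·cosφ2·cosΔλ=0.56568824; θ=atan2(y, x)=-55.4545° <0 so +360° → 304.5455° ≈ 304.5°

Leg 1: dist=6931.6 km, bearing=29.3°
Leg 2: dist=8798.4 km, bearing=15.2°
Leg 3: dist=9564.3 km, bearing=304.5°
Total: 25294.3 km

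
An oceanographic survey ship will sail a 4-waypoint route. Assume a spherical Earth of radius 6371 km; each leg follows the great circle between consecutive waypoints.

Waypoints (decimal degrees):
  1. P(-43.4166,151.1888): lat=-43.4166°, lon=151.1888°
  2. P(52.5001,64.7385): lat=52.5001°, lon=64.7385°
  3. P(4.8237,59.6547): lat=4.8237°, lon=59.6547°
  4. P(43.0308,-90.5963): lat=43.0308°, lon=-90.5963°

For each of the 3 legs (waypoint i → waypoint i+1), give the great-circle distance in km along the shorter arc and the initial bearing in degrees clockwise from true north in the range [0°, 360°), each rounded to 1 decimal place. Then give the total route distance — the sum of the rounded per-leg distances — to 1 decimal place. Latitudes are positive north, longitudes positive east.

Leg 1: φ1=-0.7577626, φ2=0.9162996, Δφ=1.6740622, Δλ=-1.5088424 rad; a=sin²(Δφ/2)+cosφ1·cosφ2·sin²(Δλ/2)=0.7589465432; c=2·atan2(√a, √(1-a))=2.115182492; dist=6371·c=13475.828 ≈ 13475.8 km; running total=13475.8 km
Leg 1 bearing: y=sinΔλ·cosφ2=-0.60759212, x=cosφ1·sinφ2-sinφ1·cosφ2·cosΔλ=0.60217819; θ=atan2(y, x)=-45.2564° <0 so +360° → 314.7436° ≈ 314.7°
Leg 2: φ1=0.9162996, φ2=0.0841894, Δφ=-0.8321102, Δλ=-0.0887290 rad; a=sin²(Δφ/2)+cosφ1·cosφ2·sin²(Δλ/2)=0.1645345870; c=2·atan2(√a, √(1-a))=0.835332957; dist=6371·c=5321.906 ≈ 5321.9 km; running total=18797.7 km
Leg 2 bearing: y=sinΔλ·cosφ2=-0.08829882, x=cosφ1·sinφ2-sinφ1·cosφ2·cosΔλ=-0.73624394; θ=atan2(y, x)=-173.1611° <0 so +360° → 186.8389° ≈ 186.8°
Leg 3: φ1=0.0841894, φ2=0.7510291, Δφ=0.6668397, Δλ=-2.6223747 rad; a=sin²(Δφ/2)+cosφ1·cosφ2·sin²(Δλ/2)=0.7875091125; c=2·atan2(√a, √(1-a))=2.183422751; dist=6371·c=13910.586 ≈ 13910.6 km; running total=32708.3 km
Leg 3 bearing: y=sinΔλ·cosφ2=-0.36271673, x=cosφ1·sinφ2-sinφ1·cosφ2·cosΔλ=0.73334209; θ=atan2(y, x)=-26.3174° <0 so +360° → 333.6826° ≈ 333.7°

Leg 1: dist=13475.8 km, bearing=314.7°
Leg 2: dist=5321.9 km, bearing=186.8°
Leg 3: dist=13910.6 km, bearing=333.7°
Total: 32708.3 km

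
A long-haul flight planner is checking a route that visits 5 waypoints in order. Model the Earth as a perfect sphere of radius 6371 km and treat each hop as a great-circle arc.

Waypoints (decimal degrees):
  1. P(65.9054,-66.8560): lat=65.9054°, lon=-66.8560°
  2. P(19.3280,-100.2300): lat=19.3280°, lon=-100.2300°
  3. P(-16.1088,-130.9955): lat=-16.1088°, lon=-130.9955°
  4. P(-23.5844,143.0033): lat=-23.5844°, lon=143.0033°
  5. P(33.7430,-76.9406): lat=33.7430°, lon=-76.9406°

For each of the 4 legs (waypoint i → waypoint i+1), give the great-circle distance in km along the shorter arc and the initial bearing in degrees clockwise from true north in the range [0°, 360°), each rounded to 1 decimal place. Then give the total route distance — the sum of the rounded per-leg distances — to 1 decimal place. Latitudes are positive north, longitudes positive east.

Leg 1: φ1=1.1502662, φ2=0.3373372, Δφ=-0.8129290, Δλ=-0.5824862 rad; a=sin²(Δφ/2)+cosφ1·cosφ2·sin²(Δλ/2)=0.1880761076; c=2·atan2(√a, √(1-a))=0.897139940; dist=6371·c=5715.679 ≈ 5715.7 km; running total=5715.7 km
Leg 1 bearing: y=sinΔλ·cosφ2=-0.51909773, x=cosφ1·sinφ2-sinφ1·cosφ2·cosΔλ=-0.58425293; θ=atan2(y, x)=-138.3795° <0 so +360° → 221.6205° ≈ 221.6°
Leg 2: φ1=0.3373372, φ2=-0.2811516, Δφ=-0.6184888, Δλ=-0.5369593 rad; a=sin²(Δφ/2)+cosφ1·cosφ2·sin²(Δλ/2)=0.1564152152; c=2·atan2(√a, √(1-a))=0.813210486; dist=6371·c=5180.964 ≈ 5181.0 km; running total=10896.7 km
Leg 2 bearing: y=sinΔλ·cosφ2=-0.49144130, x=cosφ1·sinφ2-sinφ1·cosφ2·cosΔλ=-0.53505460; θ=atan2(y, x)=-137.4329° <0 so +360° → 222.5671° ≈ 222.6°
Leg 3: φ1=-0.2811516, φ2=-0.4116254, Δφ=-0.1304738, Δλ=4.7821812 rad; a=sin²(Δφ/2)+cosφ1·cosφ2·sin²(Δλ/2)=0.4137930846; c=2·atan2(√a, √(1-a))=1.397516652; dist=6371·c=8903.579 ≈ 8903.6 km; running total=19800.3 km
Leg 3 bearing: y=sinΔλ·cosφ2=-0.91424056, x=cosφ1·sinφ2-sinφ1·cosφ2·cosΔλ=-0.36665743; θ=atan2(y, x)=-111.8533° <0 so +360° → 248.1467° ≈ 248.1°
Leg 4: φ1=-0.4116254, φ2=0.5889264, Δφ=1.0005519, Δλ=-3.8387452 rad; a=sin²(Δφ/2)+cosφ1·cosφ2·sin²(Δλ/2)=0.9032548376; c=2·atan2(√a, √(1-a))=2.509020853; dist=6371·c=15984.972 ≈ 15985.0 km; running total=35785.3 km
Leg 4 bearing: y=sinΔλ·cosφ2=0.53387803, x=cosφ1·sinφ2-sinφ1·cosφ2·cosΔλ=0.25400077; θ=atan2(y, x)=64.5565° ≈ 64.6°

Leg 1: dist=5715.7 km, bearing=221.6°
Leg 2: dist=5181.0 km, bearing=222.6°
Leg 3: dist=8903.6 km, bearing=248.1°
Leg 4: dist=15985.0 km, bearing=64.6°
Total: 35785.3 km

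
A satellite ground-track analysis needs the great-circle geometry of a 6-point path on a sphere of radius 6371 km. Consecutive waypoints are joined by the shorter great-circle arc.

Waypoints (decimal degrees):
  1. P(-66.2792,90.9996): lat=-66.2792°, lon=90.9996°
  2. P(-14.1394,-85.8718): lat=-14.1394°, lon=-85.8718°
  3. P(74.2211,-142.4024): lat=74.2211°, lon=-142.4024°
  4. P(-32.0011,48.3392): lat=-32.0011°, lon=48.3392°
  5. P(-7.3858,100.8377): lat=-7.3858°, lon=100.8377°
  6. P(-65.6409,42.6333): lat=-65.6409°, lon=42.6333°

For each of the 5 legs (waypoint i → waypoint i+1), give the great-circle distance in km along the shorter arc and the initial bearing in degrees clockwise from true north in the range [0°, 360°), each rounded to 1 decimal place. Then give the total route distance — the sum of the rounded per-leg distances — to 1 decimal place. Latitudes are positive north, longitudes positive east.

Leg 1: dist=11069.2 km, bearing=183.1°
Leg 2: dist=10579.5 km, bearing=346.8°
Leg 3: dist=15282.3 km, bearing=346.5°
Leg 4: dist=6064.8 km, bearing=75.0°
Leg 5: dist=7847.3 km, bearing=201.8°
Total: 50843.1 km

Leg 1: φ1=-1.1567903, φ2=-0.2467791, Δφ=0.9100112, Δλ=-3.0869883 rad; a=sin²(Δφ/2)+cosφ1·cosφ2·sin²(Δλ/2)=0.5829336198; c=2·atan2(√a, √(1-a))=1.737433695; dist=6371·c=11069.190 ≈ 11069.2 km; running total=11069.2 km
Leg 1 bearing: y=sinΔλ·cosφ2=-0.05292378, x=cosφ1·sinφ2-sinφ1·cosφ2·cosΔλ=-0.98472693; θ=atan2(y, x)=-176.9236° <0 so +360° → 183.0764° ≈ 183.1°
Leg 2: φ1=-0.2467791, φ2=1.2954026, Δφ=1.5421817, Δλ=-0.9866451 rad; a=sin²(Δφ/2)+cosφ1·cosφ2·sin²(Δλ/2)=0.5448276924; c=2·atan2(√a, √(1-a))=1.660572258; dist=6371·c=10579.506 ≈ 10579.5 km; running total=21648.7 km
Leg 2 bearing: y=sinΔλ·cosφ2=-0.22683526, x=cosφ1·sinφ2-sinφ1·cosφ2·cosΔλ=0.96979775; θ=atan2(y, x)=-13.1648° <0 so +360° → 346.8352° ≈ 346.8°
Leg 3: φ1=1.2954026, φ2=-0.5585246, Δφ=-1.8539271, Δλ=3.3290689 rad; a=sin²(Δφ/2)+cosφ1·cosφ2·sin²(Δλ/2)=0.8682646906; c=2·atan2(√a, √(1-a))=2.398721275; dist=6371·c=15282.253 ≈ 15282.3 km; running total=36931.0 km
Leg 3 bearing: y=sinΔλ·cosφ2=-0.15805731, x=cosφ1·sinφ2-sinφ1·cosφ2·cosΔλ=0.65767953; θ=atan2(y, x)=-13.5134° <0 so +360° → 346.4866° ≈ 346.5°
Leg 4: φ1=-0.5585246, φ2=-0.1289065, Δφ=0.4296180, Δλ=0.9162717 rad; a=sin²(Δφ/2)+cosφ1·cosφ2·sin²(Δλ/2)=0.2099449793; c=2·atan2(√a, √(1-a))=0.951932546; dist=6371·c=6064.762 ≈ 6064.8 km; running total=42995.8 km
Leg 4 bearing: y=sinΔλ·cosφ2=0.78675512, x=cosφ1·sinφ2-sinφ1·cosφ2·cosΔλ=0.21092348; θ=atan2(y, x)=74.9923° ≈ 75.0°
Leg 5: φ1=-0.1289065, φ2=-1.1456498, Δφ=-1.0167433, Δλ=-1.0158584 rad; a=sin²(Δφ/2)+cosφ1·cosφ2·sin²(Δλ/2)=0.3336893729; c=2·atan2(√a, √(1-a))=1.231714591; dist=6371·c=7847.254 ≈ 7847.3 km; running total=50843.1 km
Leg 5 bearing: y=sinΔλ·cosφ2=-0.35055854, x=cosφ1·sinφ2-sinφ1·cosφ2·cosΔλ=-0.87548376; θ=atan2(y, x)=-158.1780° <0 so +360° → 201.8220° ≈ 201.8°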